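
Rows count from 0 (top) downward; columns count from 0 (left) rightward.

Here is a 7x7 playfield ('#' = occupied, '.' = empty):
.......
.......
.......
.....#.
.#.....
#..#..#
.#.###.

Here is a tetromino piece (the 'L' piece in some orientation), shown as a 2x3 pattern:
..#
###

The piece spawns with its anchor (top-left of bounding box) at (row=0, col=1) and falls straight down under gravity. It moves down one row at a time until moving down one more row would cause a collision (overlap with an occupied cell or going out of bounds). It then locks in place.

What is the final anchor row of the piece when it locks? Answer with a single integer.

Answer: 2

Derivation:
Spawn at (row=0, col=1). Try each row:
  row 0: fits
  row 1: fits
  row 2: fits
  row 3: blocked -> lock at row 2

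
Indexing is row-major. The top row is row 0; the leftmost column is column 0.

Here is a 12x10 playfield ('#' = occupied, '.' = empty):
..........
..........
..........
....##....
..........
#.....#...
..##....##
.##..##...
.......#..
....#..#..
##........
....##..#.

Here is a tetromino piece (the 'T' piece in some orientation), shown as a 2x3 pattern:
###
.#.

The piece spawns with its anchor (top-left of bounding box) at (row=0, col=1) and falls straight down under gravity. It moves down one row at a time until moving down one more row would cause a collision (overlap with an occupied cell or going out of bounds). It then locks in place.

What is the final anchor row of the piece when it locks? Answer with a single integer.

Answer: 4

Derivation:
Spawn at (row=0, col=1). Try each row:
  row 0: fits
  row 1: fits
  row 2: fits
  row 3: fits
  row 4: fits
  row 5: blocked -> lock at row 4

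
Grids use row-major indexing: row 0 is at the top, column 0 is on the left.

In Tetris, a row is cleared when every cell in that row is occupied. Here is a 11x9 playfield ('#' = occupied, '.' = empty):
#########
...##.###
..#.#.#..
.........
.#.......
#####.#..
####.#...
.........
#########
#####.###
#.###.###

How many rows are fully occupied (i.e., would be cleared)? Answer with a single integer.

Check each row:
  row 0: 0 empty cells -> FULL (clear)
  row 1: 4 empty cells -> not full
  row 2: 6 empty cells -> not full
  row 3: 9 empty cells -> not full
  row 4: 8 empty cells -> not full
  row 5: 3 empty cells -> not full
  row 6: 4 empty cells -> not full
  row 7: 9 empty cells -> not full
  row 8: 0 empty cells -> FULL (clear)
  row 9: 1 empty cell -> not full
  row 10: 2 empty cells -> not full
Total rows cleared: 2

Answer: 2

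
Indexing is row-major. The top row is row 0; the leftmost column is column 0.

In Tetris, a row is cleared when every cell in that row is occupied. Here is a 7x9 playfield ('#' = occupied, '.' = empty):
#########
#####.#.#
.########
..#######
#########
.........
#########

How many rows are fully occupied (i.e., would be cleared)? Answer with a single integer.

Check each row:
  row 0: 0 empty cells -> FULL (clear)
  row 1: 2 empty cells -> not full
  row 2: 1 empty cell -> not full
  row 3: 2 empty cells -> not full
  row 4: 0 empty cells -> FULL (clear)
  row 5: 9 empty cells -> not full
  row 6: 0 empty cells -> FULL (clear)
Total rows cleared: 3

Answer: 3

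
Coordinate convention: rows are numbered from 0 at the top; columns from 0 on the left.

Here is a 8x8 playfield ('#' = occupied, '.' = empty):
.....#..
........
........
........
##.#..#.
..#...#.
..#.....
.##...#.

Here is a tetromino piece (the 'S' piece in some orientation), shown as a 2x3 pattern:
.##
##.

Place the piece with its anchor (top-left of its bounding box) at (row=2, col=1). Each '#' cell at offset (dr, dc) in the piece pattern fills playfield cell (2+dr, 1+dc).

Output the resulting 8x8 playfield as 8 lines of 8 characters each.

Fill (2+0,1+1) = (2,2)
Fill (2+0,1+2) = (2,3)
Fill (2+1,1+0) = (3,1)
Fill (2+1,1+1) = (3,2)

Answer: .....#..
........
..##....
.##.....
##.#..#.
..#...#.
..#.....
.##...#.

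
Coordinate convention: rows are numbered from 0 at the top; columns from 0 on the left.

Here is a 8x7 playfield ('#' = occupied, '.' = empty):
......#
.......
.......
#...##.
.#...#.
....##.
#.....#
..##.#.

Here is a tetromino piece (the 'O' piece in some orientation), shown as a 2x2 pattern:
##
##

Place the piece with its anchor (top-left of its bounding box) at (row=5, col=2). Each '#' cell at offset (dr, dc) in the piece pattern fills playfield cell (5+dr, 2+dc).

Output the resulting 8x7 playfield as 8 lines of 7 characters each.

Answer: ......#
.......
.......
#...##.
.#...#.
..####.
#.##..#
..##.#.

Derivation:
Fill (5+0,2+0) = (5,2)
Fill (5+0,2+1) = (5,3)
Fill (5+1,2+0) = (6,2)
Fill (5+1,2+1) = (6,3)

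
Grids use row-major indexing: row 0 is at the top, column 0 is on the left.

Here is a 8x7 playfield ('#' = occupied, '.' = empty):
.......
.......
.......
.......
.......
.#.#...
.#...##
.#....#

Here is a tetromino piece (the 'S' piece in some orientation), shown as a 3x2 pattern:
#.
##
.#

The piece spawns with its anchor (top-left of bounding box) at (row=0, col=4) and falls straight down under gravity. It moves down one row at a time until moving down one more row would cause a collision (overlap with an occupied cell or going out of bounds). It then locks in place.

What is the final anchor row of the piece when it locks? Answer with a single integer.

Answer: 3

Derivation:
Spawn at (row=0, col=4). Try each row:
  row 0: fits
  row 1: fits
  row 2: fits
  row 3: fits
  row 4: blocked -> lock at row 3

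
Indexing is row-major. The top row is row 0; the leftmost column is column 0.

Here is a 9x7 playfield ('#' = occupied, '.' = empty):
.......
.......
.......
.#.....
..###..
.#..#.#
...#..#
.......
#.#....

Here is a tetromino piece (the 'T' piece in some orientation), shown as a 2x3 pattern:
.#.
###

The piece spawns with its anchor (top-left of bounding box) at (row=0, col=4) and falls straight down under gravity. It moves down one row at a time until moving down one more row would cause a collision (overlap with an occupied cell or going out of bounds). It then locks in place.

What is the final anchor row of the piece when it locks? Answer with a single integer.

Answer: 2

Derivation:
Spawn at (row=0, col=4). Try each row:
  row 0: fits
  row 1: fits
  row 2: fits
  row 3: blocked -> lock at row 2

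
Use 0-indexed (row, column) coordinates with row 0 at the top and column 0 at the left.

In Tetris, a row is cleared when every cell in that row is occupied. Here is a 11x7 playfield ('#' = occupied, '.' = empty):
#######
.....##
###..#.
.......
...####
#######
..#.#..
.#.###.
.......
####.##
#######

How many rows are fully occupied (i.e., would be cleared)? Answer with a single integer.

Answer: 3

Derivation:
Check each row:
  row 0: 0 empty cells -> FULL (clear)
  row 1: 5 empty cells -> not full
  row 2: 3 empty cells -> not full
  row 3: 7 empty cells -> not full
  row 4: 3 empty cells -> not full
  row 5: 0 empty cells -> FULL (clear)
  row 6: 5 empty cells -> not full
  row 7: 3 empty cells -> not full
  row 8: 7 empty cells -> not full
  row 9: 1 empty cell -> not full
  row 10: 0 empty cells -> FULL (clear)
Total rows cleared: 3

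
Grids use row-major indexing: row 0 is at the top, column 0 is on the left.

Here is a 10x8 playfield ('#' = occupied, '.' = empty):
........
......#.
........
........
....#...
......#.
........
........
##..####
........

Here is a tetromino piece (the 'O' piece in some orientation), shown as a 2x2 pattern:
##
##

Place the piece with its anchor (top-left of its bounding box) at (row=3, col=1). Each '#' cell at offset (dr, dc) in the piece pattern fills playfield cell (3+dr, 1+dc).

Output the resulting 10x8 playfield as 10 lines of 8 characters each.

Answer: ........
......#.
........
.##.....
.##.#...
......#.
........
........
##..####
........

Derivation:
Fill (3+0,1+0) = (3,1)
Fill (3+0,1+1) = (3,2)
Fill (3+1,1+0) = (4,1)
Fill (3+1,1+1) = (4,2)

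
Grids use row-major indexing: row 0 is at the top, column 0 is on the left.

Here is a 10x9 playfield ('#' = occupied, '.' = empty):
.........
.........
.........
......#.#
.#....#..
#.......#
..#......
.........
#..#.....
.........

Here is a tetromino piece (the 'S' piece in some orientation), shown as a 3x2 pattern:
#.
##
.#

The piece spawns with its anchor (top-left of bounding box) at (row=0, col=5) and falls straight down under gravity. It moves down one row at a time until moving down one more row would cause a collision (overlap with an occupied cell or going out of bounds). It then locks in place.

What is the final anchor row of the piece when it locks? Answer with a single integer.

Answer: 0

Derivation:
Spawn at (row=0, col=5). Try each row:
  row 0: fits
  row 1: blocked -> lock at row 0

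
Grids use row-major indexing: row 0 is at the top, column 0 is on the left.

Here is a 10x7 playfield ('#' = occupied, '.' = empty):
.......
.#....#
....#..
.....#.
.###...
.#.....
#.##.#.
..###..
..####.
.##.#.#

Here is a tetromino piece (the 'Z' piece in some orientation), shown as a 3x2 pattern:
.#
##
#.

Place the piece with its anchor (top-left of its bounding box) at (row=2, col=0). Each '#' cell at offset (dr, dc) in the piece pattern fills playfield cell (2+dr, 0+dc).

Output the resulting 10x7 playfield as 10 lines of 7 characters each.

Answer: .......
.#....#
.#..#..
##...#.
####...
.#.....
#.##.#.
..###..
..####.
.##.#.#

Derivation:
Fill (2+0,0+1) = (2,1)
Fill (2+1,0+0) = (3,0)
Fill (2+1,0+1) = (3,1)
Fill (2+2,0+0) = (4,0)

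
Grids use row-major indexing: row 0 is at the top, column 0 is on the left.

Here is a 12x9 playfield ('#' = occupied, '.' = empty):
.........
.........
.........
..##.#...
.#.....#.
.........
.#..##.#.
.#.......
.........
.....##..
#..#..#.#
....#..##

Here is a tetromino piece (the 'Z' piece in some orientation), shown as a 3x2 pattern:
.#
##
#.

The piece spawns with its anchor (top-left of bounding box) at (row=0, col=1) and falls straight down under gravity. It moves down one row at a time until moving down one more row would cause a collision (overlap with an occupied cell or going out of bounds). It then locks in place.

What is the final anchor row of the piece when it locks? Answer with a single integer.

Spawn at (row=0, col=1). Try each row:
  row 0: fits
  row 1: fits
  row 2: blocked -> lock at row 1

Answer: 1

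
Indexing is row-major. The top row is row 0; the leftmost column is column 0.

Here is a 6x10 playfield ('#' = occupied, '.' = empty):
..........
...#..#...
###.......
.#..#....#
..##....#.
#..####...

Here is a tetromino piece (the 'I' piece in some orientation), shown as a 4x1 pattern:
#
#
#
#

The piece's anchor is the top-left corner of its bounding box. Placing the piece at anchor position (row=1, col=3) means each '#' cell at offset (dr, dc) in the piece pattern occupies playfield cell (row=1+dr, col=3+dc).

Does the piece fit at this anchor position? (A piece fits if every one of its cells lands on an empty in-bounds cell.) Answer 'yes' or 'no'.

Answer: no

Derivation:
Check each piece cell at anchor (1, 3):
  offset (0,0) -> (1,3): occupied ('#') -> FAIL
  offset (1,0) -> (2,3): empty -> OK
  offset (2,0) -> (3,3): empty -> OK
  offset (3,0) -> (4,3): occupied ('#') -> FAIL
All cells valid: no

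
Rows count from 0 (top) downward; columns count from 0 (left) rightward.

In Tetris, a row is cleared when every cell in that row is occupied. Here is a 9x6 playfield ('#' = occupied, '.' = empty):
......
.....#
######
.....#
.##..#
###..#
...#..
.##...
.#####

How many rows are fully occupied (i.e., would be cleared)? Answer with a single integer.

Answer: 1

Derivation:
Check each row:
  row 0: 6 empty cells -> not full
  row 1: 5 empty cells -> not full
  row 2: 0 empty cells -> FULL (clear)
  row 3: 5 empty cells -> not full
  row 4: 3 empty cells -> not full
  row 5: 2 empty cells -> not full
  row 6: 5 empty cells -> not full
  row 7: 4 empty cells -> not full
  row 8: 1 empty cell -> not full
Total rows cleared: 1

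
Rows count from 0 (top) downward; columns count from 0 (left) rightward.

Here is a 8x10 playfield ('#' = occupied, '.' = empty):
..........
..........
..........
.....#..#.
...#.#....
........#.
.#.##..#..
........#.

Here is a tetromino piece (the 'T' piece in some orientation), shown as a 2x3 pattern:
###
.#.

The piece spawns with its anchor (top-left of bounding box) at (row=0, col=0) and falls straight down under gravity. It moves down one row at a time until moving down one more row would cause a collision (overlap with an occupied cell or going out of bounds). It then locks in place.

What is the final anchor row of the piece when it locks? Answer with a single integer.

Spawn at (row=0, col=0). Try each row:
  row 0: fits
  row 1: fits
  row 2: fits
  row 3: fits
  row 4: fits
  row 5: blocked -> lock at row 4

Answer: 4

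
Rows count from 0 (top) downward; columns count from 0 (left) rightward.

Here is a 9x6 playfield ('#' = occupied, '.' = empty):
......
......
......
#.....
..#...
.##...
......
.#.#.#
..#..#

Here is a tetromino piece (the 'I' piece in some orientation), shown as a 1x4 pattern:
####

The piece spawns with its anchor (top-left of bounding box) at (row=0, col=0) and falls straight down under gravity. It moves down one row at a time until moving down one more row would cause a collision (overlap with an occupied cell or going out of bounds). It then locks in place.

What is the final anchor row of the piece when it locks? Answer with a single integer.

Spawn at (row=0, col=0). Try each row:
  row 0: fits
  row 1: fits
  row 2: fits
  row 3: blocked -> lock at row 2

Answer: 2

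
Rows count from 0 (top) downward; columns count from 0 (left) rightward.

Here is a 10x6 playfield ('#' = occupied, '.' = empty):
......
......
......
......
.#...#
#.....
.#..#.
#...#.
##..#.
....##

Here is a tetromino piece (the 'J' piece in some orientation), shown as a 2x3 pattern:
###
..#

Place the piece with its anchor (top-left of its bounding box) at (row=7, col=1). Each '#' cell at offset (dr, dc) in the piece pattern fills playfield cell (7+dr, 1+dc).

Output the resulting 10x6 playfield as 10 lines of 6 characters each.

Fill (7+0,1+0) = (7,1)
Fill (7+0,1+1) = (7,2)
Fill (7+0,1+2) = (7,3)
Fill (7+1,1+2) = (8,3)

Answer: ......
......
......
......
.#...#
#.....
.#..#.
#####.
##.##.
....##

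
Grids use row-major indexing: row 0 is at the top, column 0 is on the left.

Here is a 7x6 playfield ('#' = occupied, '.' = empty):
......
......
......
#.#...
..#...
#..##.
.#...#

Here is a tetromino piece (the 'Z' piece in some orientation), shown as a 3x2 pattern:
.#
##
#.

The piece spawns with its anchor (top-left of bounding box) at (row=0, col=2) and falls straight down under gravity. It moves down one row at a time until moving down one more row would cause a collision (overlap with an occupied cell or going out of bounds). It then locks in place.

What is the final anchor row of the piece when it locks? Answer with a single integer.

Spawn at (row=0, col=2). Try each row:
  row 0: fits
  row 1: blocked -> lock at row 0

Answer: 0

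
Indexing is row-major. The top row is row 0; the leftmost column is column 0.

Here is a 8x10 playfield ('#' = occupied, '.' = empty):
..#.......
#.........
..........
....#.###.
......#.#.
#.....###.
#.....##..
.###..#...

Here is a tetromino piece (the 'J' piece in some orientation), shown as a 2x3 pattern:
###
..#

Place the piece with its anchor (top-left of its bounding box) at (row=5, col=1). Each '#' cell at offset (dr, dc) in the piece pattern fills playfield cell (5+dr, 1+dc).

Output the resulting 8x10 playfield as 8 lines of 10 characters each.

Answer: ..#.......
#.........
..........
....#.###.
......#.#.
####..###.
#..#..##..
.###..#...

Derivation:
Fill (5+0,1+0) = (5,1)
Fill (5+0,1+1) = (5,2)
Fill (5+0,1+2) = (5,3)
Fill (5+1,1+2) = (6,3)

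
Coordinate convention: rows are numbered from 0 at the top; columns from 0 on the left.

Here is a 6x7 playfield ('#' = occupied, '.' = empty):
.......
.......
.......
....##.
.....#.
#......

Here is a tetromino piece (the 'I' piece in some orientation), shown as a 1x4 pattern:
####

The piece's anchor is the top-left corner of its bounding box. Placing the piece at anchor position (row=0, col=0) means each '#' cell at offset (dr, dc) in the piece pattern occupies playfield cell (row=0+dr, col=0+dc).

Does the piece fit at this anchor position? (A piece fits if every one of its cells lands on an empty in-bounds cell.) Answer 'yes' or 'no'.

Answer: yes

Derivation:
Check each piece cell at anchor (0, 0):
  offset (0,0) -> (0,0): empty -> OK
  offset (0,1) -> (0,1): empty -> OK
  offset (0,2) -> (0,2): empty -> OK
  offset (0,3) -> (0,3): empty -> OK
All cells valid: yes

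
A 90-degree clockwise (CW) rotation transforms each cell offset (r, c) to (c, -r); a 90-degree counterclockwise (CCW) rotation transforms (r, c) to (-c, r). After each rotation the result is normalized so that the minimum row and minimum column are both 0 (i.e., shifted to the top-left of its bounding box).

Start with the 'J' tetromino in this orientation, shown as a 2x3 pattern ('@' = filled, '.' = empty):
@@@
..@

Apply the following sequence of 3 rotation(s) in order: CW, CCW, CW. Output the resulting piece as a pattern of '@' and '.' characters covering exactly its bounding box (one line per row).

Answer: .@
.@
@@

Derivation:
Start:
@@@
..@
After rotation 1 (CW):
.@
.@
@@
After rotation 2 (CCW):
@@@
..@
After rotation 3 (CW):
.@
.@
@@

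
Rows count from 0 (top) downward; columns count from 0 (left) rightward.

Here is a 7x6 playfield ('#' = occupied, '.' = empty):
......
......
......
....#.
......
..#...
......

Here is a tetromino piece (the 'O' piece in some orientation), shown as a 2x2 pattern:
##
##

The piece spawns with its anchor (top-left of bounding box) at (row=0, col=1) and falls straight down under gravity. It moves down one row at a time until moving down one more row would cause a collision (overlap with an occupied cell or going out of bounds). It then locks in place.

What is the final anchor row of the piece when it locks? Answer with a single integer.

Spawn at (row=0, col=1). Try each row:
  row 0: fits
  row 1: fits
  row 2: fits
  row 3: fits
  row 4: blocked -> lock at row 3

Answer: 3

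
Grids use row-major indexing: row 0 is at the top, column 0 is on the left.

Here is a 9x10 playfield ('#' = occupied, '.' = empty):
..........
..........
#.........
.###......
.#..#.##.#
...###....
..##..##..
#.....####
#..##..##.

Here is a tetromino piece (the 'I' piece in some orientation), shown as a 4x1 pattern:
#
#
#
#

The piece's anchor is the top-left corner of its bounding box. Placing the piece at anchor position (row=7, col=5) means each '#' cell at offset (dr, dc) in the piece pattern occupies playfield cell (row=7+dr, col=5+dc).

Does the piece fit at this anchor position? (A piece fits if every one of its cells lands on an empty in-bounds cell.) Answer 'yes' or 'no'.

Answer: no

Derivation:
Check each piece cell at anchor (7, 5):
  offset (0,0) -> (7,5): empty -> OK
  offset (1,0) -> (8,5): empty -> OK
  offset (2,0) -> (9,5): out of bounds -> FAIL
  offset (3,0) -> (10,5): out of bounds -> FAIL
All cells valid: no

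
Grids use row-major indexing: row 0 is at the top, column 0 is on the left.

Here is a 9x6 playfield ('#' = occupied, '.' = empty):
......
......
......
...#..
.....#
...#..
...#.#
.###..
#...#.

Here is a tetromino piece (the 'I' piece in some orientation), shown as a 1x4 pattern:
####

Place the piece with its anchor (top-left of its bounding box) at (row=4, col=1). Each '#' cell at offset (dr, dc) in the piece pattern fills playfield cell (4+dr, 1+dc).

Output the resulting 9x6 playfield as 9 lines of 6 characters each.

Answer: ......
......
......
...#..
.#####
...#..
...#.#
.###..
#...#.

Derivation:
Fill (4+0,1+0) = (4,1)
Fill (4+0,1+1) = (4,2)
Fill (4+0,1+2) = (4,3)
Fill (4+0,1+3) = (4,4)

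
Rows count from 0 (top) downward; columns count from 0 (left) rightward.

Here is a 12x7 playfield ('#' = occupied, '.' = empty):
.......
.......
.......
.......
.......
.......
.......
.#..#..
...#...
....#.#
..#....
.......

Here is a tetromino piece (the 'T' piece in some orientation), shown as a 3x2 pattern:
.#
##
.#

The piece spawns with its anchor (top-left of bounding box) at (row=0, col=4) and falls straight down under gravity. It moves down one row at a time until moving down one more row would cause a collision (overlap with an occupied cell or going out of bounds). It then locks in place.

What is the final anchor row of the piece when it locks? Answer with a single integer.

Spawn at (row=0, col=4). Try each row:
  row 0: fits
  row 1: fits
  row 2: fits
  row 3: fits
  row 4: fits
  row 5: fits
  row 6: blocked -> lock at row 5

Answer: 5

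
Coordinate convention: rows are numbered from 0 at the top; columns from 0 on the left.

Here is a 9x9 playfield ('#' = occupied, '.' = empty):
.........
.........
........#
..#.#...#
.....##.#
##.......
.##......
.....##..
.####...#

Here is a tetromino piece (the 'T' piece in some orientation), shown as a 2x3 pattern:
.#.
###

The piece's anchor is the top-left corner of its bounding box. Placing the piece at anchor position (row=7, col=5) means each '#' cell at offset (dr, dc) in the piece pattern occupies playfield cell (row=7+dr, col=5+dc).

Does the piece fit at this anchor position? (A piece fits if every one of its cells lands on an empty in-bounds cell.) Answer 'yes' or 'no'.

Check each piece cell at anchor (7, 5):
  offset (0,1) -> (7,6): occupied ('#') -> FAIL
  offset (1,0) -> (8,5): empty -> OK
  offset (1,1) -> (8,6): empty -> OK
  offset (1,2) -> (8,7): empty -> OK
All cells valid: no

Answer: no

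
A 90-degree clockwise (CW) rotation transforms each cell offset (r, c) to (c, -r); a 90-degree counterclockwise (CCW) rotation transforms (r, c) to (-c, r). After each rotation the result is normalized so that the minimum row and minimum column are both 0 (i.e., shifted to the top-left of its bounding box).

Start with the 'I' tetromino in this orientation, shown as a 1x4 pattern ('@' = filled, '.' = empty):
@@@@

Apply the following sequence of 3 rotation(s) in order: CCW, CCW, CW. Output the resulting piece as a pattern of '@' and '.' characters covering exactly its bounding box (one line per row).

Start:
@@@@
After rotation 1 (CCW):
@
@
@
@
After rotation 2 (CCW):
@@@@
After rotation 3 (CW):
@
@
@
@

Answer: @
@
@
@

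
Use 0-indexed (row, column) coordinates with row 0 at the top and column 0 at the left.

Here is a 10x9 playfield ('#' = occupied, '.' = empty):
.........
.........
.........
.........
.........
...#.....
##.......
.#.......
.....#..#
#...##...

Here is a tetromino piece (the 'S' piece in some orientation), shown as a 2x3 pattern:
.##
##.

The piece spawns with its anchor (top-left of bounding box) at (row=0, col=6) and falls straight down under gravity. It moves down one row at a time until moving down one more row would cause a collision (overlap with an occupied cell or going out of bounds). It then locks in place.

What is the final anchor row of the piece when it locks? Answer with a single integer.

Spawn at (row=0, col=6). Try each row:
  row 0: fits
  row 1: fits
  row 2: fits
  row 3: fits
  row 4: fits
  row 5: fits
  row 6: fits
  row 7: fits
  row 8: blocked -> lock at row 7

Answer: 7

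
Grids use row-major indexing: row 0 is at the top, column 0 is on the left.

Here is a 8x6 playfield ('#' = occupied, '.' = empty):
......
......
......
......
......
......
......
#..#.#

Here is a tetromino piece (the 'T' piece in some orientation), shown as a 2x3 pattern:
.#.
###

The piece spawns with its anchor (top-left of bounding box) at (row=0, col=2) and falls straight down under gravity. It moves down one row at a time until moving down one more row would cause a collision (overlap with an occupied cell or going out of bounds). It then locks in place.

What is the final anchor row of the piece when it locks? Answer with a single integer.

Spawn at (row=0, col=2). Try each row:
  row 0: fits
  row 1: fits
  row 2: fits
  row 3: fits
  row 4: fits
  row 5: fits
  row 6: blocked -> lock at row 5

Answer: 5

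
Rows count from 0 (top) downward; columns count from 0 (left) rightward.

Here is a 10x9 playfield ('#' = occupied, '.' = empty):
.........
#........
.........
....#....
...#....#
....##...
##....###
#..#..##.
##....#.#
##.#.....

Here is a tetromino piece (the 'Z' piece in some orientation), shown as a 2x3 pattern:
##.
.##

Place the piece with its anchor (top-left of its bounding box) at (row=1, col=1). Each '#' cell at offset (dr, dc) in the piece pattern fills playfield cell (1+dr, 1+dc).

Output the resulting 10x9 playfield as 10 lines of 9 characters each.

Answer: .........
###......
..##.....
....#....
...#....#
....##...
##....###
#..#..##.
##....#.#
##.#.....

Derivation:
Fill (1+0,1+0) = (1,1)
Fill (1+0,1+1) = (1,2)
Fill (1+1,1+1) = (2,2)
Fill (1+1,1+2) = (2,3)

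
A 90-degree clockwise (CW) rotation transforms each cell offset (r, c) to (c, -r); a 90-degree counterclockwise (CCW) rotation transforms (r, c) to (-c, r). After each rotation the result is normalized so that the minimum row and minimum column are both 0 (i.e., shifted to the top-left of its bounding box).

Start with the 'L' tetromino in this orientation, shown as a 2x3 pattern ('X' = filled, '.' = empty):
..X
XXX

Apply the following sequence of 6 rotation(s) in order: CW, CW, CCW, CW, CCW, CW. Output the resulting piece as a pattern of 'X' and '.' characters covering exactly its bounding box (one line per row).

Start:
..X
XXX
After rotation 1 (CW):
X.
X.
XX
After rotation 2 (CW):
XXX
X..
After rotation 3 (CCW):
X.
X.
XX
After rotation 4 (CW):
XXX
X..
After rotation 5 (CCW):
X.
X.
XX
After rotation 6 (CW):
XXX
X..

Answer: XXX
X..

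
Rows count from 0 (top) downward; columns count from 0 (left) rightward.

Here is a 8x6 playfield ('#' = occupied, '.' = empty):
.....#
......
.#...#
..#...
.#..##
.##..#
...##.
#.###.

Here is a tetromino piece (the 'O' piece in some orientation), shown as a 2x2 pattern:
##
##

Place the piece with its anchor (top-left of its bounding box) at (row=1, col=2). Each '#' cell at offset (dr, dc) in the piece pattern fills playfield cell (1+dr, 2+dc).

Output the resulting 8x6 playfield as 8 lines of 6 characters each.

Fill (1+0,2+0) = (1,2)
Fill (1+0,2+1) = (1,3)
Fill (1+1,2+0) = (2,2)
Fill (1+1,2+1) = (2,3)

Answer: .....#
..##..
.###.#
..#...
.#..##
.##..#
...##.
#.###.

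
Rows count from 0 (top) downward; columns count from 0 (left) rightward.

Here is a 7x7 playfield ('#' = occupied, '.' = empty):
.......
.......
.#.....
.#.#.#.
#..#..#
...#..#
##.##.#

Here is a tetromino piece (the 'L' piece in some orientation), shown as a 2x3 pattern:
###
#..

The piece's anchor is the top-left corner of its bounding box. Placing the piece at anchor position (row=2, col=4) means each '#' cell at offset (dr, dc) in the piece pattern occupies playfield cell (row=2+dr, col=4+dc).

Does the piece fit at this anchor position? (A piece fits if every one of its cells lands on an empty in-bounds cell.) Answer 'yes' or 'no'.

Check each piece cell at anchor (2, 4):
  offset (0,0) -> (2,4): empty -> OK
  offset (0,1) -> (2,5): empty -> OK
  offset (0,2) -> (2,6): empty -> OK
  offset (1,0) -> (3,4): empty -> OK
All cells valid: yes

Answer: yes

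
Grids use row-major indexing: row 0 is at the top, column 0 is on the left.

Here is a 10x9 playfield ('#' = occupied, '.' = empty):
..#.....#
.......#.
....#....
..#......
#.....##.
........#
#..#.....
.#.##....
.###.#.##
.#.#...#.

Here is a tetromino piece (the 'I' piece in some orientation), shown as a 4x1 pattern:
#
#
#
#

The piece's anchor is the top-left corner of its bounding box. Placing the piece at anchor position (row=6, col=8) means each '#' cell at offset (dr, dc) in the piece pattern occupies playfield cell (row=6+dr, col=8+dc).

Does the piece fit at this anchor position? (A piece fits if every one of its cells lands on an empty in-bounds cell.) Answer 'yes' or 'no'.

Check each piece cell at anchor (6, 8):
  offset (0,0) -> (6,8): empty -> OK
  offset (1,0) -> (7,8): empty -> OK
  offset (2,0) -> (8,8): occupied ('#') -> FAIL
  offset (3,0) -> (9,8): empty -> OK
All cells valid: no

Answer: no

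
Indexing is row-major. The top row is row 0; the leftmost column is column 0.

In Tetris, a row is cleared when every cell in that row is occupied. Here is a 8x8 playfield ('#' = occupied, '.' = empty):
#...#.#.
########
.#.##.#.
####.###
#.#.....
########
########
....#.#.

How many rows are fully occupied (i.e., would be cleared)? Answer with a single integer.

Answer: 3

Derivation:
Check each row:
  row 0: 5 empty cells -> not full
  row 1: 0 empty cells -> FULL (clear)
  row 2: 4 empty cells -> not full
  row 3: 1 empty cell -> not full
  row 4: 6 empty cells -> not full
  row 5: 0 empty cells -> FULL (clear)
  row 6: 0 empty cells -> FULL (clear)
  row 7: 6 empty cells -> not full
Total rows cleared: 3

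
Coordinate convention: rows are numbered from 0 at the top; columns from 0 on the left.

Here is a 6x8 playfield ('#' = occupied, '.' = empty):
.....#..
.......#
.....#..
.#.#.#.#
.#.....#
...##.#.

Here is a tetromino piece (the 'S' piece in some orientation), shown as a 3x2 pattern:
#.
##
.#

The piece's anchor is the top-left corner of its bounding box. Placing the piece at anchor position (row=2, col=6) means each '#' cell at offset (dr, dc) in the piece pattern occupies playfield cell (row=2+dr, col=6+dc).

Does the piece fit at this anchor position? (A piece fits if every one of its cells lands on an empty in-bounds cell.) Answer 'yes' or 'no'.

Check each piece cell at anchor (2, 6):
  offset (0,0) -> (2,6): empty -> OK
  offset (1,0) -> (3,6): empty -> OK
  offset (1,1) -> (3,7): occupied ('#') -> FAIL
  offset (2,1) -> (4,7): occupied ('#') -> FAIL
All cells valid: no

Answer: no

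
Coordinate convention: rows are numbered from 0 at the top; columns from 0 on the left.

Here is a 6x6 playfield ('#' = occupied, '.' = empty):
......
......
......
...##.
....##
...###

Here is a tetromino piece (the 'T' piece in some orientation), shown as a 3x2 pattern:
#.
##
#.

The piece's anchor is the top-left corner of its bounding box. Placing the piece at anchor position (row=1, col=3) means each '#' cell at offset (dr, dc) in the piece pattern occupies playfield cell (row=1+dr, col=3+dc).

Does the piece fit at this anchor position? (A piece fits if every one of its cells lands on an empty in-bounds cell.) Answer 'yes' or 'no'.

Answer: no

Derivation:
Check each piece cell at anchor (1, 3):
  offset (0,0) -> (1,3): empty -> OK
  offset (1,0) -> (2,3): empty -> OK
  offset (1,1) -> (2,4): empty -> OK
  offset (2,0) -> (3,3): occupied ('#') -> FAIL
All cells valid: no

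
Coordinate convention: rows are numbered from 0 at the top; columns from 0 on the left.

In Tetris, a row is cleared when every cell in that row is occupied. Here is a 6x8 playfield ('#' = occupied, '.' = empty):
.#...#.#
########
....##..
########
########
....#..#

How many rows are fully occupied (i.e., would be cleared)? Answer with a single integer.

Check each row:
  row 0: 5 empty cells -> not full
  row 1: 0 empty cells -> FULL (clear)
  row 2: 6 empty cells -> not full
  row 3: 0 empty cells -> FULL (clear)
  row 4: 0 empty cells -> FULL (clear)
  row 5: 6 empty cells -> not full
Total rows cleared: 3

Answer: 3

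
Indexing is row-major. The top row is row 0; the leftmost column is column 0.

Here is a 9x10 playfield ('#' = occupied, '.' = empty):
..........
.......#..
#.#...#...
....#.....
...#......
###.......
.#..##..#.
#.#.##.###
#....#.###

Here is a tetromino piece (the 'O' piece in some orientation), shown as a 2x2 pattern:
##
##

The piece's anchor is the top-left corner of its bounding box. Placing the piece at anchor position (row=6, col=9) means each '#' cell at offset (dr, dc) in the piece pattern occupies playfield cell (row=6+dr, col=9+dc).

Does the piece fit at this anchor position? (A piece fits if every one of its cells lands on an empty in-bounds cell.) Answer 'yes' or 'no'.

Check each piece cell at anchor (6, 9):
  offset (0,0) -> (6,9): empty -> OK
  offset (0,1) -> (6,10): out of bounds -> FAIL
  offset (1,0) -> (7,9): occupied ('#') -> FAIL
  offset (1,1) -> (7,10): out of bounds -> FAIL
All cells valid: no

Answer: no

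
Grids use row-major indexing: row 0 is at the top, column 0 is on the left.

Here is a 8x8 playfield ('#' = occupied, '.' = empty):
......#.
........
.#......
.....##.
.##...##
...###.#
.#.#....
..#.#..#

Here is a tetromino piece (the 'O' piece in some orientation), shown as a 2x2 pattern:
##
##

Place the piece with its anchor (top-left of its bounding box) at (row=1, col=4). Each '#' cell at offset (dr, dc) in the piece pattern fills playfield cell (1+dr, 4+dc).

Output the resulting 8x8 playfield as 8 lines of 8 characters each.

Fill (1+0,4+0) = (1,4)
Fill (1+0,4+1) = (1,5)
Fill (1+1,4+0) = (2,4)
Fill (1+1,4+1) = (2,5)

Answer: ......#.
....##..
.#..##..
.....##.
.##...##
...###.#
.#.#....
..#.#..#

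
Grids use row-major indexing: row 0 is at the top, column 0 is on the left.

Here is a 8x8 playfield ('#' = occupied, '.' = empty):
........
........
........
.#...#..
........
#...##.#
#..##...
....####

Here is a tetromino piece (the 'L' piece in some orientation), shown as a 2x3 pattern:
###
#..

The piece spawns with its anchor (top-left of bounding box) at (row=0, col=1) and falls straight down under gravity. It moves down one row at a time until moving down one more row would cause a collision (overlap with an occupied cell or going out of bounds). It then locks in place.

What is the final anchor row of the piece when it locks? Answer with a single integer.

Spawn at (row=0, col=1). Try each row:
  row 0: fits
  row 1: fits
  row 2: blocked -> lock at row 1

Answer: 1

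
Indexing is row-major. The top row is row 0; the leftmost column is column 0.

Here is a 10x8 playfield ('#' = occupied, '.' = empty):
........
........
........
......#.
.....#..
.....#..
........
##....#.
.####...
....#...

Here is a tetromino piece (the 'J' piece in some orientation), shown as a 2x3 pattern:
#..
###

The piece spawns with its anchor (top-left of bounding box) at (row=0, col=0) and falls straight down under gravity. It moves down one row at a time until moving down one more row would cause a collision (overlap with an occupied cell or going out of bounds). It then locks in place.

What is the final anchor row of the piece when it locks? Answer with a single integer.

Answer: 5

Derivation:
Spawn at (row=0, col=0). Try each row:
  row 0: fits
  row 1: fits
  row 2: fits
  row 3: fits
  row 4: fits
  row 5: fits
  row 6: blocked -> lock at row 5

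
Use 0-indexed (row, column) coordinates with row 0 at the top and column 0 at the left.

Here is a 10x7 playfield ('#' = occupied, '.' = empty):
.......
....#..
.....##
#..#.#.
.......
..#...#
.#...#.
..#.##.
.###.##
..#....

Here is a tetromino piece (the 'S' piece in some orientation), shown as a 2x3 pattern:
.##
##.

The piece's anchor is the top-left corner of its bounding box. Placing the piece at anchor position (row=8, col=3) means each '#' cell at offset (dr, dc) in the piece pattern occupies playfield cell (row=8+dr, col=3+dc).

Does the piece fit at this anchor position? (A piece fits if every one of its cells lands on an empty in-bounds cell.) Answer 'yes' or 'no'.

Check each piece cell at anchor (8, 3):
  offset (0,1) -> (8,4): empty -> OK
  offset (0,2) -> (8,5): occupied ('#') -> FAIL
  offset (1,0) -> (9,3): empty -> OK
  offset (1,1) -> (9,4): empty -> OK
All cells valid: no

Answer: no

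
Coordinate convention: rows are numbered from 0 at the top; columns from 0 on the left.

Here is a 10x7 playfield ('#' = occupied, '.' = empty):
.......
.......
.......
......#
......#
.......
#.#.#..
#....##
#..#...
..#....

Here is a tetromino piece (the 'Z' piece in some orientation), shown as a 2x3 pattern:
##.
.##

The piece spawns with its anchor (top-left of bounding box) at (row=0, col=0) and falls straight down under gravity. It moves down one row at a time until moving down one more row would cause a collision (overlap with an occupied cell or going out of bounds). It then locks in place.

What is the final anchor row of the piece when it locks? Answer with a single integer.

Spawn at (row=0, col=0). Try each row:
  row 0: fits
  row 1: fits
  row 2: fits
  row 3: fits
  row 4: fits
  row 5: blocked -> lock at row 4

Answer: 4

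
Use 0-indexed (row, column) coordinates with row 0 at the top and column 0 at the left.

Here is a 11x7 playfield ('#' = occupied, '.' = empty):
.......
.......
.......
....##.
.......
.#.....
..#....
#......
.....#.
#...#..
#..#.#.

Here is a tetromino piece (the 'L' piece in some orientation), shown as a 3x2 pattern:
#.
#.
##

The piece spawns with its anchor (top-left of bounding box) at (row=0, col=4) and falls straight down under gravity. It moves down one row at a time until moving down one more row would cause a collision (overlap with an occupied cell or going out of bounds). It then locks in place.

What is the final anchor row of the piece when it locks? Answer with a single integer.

Answer: 0

Derivation:
Spawn at (row=0, col=4). Try each row:
  row 0: fits
  row 1: blocked -> lock at row 0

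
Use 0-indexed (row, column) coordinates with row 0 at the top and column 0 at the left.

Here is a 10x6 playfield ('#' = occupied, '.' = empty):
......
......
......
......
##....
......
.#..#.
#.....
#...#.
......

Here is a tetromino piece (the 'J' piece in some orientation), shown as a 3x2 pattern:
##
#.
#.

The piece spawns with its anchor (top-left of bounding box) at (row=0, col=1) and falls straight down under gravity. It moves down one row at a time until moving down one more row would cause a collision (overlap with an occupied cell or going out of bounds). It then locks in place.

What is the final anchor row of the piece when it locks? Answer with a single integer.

Spawn at (row=0, col=1). Try each row:
  row 0: fits
  row 1: fits
  row 2: blocked -> lock at row 1

Answer: 1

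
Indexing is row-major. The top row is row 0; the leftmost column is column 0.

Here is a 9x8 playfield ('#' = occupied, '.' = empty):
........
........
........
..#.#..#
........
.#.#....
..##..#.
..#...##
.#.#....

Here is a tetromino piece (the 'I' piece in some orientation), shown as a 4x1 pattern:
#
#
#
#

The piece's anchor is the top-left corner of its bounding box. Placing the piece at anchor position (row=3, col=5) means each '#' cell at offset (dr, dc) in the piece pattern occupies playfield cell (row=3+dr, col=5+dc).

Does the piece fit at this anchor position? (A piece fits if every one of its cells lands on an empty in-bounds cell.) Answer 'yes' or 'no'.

Answer: yes

Derivation:
Check each piece cell at anchor (3, 5):
  offset (0,0) -> (3,5): empty -> OK
  offset (1,0) -> (4,5): empty -> OK
  offset (2,0) -> (5,5): empty -> OK
  offset (3,0) -> (6,5): empty -> OK
All cells valid: yes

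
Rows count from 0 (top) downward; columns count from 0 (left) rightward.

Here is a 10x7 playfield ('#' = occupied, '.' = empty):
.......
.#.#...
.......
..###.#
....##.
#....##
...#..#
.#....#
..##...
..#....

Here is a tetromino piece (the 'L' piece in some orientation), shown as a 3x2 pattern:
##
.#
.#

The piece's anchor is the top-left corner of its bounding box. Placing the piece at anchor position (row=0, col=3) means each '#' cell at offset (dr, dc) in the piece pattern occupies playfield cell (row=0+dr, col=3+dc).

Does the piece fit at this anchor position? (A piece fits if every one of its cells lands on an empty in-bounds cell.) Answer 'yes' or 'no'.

Answer: yes

Derivation:
Check each piece cell at anchor (0, 3):
  offset (0,0) -> (0,3): empty -> OK
  offset (0,1) -> (0,4): empty -> OK
  offset (1,1) -> (1,4): empty -> OK
  offset (2,1) -> (2,4): empty -> OK
All cells valid: yes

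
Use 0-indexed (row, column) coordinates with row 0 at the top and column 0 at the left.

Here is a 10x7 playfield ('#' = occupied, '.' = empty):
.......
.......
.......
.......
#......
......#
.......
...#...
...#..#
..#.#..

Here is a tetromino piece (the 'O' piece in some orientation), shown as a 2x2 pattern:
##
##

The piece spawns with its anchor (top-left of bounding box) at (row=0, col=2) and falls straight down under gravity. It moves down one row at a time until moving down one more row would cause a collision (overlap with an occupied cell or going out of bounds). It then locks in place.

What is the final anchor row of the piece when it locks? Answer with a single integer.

Answer: 5

Derivation:
Spawn at (row=0, col=2). Try each row:
  row 0: fits
  row 1: fits
  row 2: fits
  row 3: fits
  row 4: fits
  row 5: fits
  row 6: blocked -> lock at row 5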